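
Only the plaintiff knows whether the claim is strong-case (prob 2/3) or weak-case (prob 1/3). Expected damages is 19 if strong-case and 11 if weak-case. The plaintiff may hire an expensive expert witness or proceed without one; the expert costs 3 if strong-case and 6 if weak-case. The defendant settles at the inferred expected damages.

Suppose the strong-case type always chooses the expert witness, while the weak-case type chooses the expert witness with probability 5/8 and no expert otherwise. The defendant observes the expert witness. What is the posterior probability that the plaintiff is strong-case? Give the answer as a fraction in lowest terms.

16/21

P(the expert witness) = (2/3)·1 + (1/3)·(5/8) = 7/8.
By Bayes' rule, P(strong-case | the expert witness) = (2/3) / (7/8) = 16/21.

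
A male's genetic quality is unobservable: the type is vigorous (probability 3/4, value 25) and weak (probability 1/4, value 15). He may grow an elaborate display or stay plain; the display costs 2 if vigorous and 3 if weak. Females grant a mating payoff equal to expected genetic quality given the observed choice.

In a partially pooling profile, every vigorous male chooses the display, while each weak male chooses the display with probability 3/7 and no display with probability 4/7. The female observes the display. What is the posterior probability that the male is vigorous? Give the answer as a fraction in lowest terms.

7/8

P(the display) = (3/4)·1 + (1/4)·(3/7) = 6/7.
By Bayes' rule, P(vigorous | the display) = (3/4) / (6/7) = 7/8.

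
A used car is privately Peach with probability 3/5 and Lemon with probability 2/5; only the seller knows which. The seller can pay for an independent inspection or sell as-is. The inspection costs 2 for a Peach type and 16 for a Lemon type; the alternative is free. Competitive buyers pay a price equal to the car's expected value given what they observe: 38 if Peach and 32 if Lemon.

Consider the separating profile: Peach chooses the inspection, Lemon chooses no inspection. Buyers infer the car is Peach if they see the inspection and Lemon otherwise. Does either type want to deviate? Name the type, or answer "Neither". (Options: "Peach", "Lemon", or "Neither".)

Neither

The inspection pays 38; no inspection pays 32.
Peach: assigned the inspection, nets 38 − 2 = 36; deviating to no inspection nets 32.
Lemon: assigned no inspection, nets 32; deviating to the inspection nets 38 − 16 = 22.
Both types strictly prefer their assigned action; no profitable deviation.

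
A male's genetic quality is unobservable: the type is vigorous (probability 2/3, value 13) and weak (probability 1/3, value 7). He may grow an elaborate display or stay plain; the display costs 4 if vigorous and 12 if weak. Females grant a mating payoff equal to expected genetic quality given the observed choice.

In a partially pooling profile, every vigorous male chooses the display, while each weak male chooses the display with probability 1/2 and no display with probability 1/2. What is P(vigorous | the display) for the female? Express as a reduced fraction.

4/5

P(the display) = (2/3)·1 + (1/3)·(1/2) = 5/6.
By Bayes' rule, P(vigorous | the display) = (2/3) / (5/6) = 4/5.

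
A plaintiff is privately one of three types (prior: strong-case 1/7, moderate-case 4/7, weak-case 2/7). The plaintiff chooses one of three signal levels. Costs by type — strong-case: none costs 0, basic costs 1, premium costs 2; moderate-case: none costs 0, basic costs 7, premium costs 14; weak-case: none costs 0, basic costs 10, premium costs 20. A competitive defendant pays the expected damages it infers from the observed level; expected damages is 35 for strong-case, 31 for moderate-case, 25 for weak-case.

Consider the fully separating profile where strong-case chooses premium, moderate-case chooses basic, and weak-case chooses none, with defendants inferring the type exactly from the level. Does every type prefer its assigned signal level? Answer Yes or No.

No

Separating settlements: premium → 35, basic → 31, none → 25.
strong-case (assigned premium): none: 25 − 0 = 25; basic: 31 − 1 = 30; premium: 35 − 2 = 33. strong-case stays.
moderate-case (assigned basic): none: 25 − 0 = 25; basic: 31 − 7 = 24; premium: 35 − 14 = 21. moderate-case prefers none.
weak-case (assigned none): none: 25 − 0 = 25; basic: 31 − 10 = 21; premium: 35 − 20 = 15. weak-case stays.
At least one type deviates; the separating profile fails.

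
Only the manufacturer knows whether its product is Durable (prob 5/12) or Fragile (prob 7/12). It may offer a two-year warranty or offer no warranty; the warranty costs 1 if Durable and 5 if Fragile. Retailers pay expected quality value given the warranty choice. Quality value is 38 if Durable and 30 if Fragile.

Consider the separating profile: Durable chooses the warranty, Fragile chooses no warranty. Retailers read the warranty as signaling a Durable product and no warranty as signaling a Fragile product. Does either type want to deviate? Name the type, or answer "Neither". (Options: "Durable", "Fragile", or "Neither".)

The warranty pays 38; no warranty pays 30.
Durable: assigned the warranty, nets 38 − 1 = 37; deviating to no warranty nets 30.
Fragile: assigned no warranty, nets 30; deviating to the warranty nets 38 − 5 = 33.
The Fragile type gains 3 by deviating.

Fragile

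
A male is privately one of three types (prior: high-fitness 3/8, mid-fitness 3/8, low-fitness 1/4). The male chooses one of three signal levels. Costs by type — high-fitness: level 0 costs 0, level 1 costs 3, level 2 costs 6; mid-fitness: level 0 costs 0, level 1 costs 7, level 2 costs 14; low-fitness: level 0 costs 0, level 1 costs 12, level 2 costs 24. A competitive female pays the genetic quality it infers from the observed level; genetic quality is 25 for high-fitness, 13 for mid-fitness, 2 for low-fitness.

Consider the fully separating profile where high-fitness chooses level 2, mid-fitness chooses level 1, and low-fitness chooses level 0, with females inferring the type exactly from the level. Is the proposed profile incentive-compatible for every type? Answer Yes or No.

No

Separating mating payoffs: level 2 → 25, level 1 → 13, level 0 → 2.
high-fitness (assigned level 2): level 0: 2 − 0 = 2; level 1: 13 − 3 = 10; level 2: 25 − 6 = 19. high-fitness stays.
mid-fitness (assigned level 1): level 0: 2 − 0 = 2; level 1: 13 − 7 = 6; level 2: 25 − 14 = 11. mid-fitness prefers level 2.
low-fitness (assigned level 0): level 0: 2 − 0 = 2; level 1: 13 − 12 = 1; level 2: 25 − 24 = 1. low-fitness stays.
At least one type deviates; the separating profile fails.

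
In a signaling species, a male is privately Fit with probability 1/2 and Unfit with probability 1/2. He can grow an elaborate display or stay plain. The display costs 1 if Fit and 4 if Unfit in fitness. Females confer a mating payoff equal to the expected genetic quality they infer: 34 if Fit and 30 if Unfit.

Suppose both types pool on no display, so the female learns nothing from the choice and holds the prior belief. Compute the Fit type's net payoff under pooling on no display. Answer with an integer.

Pooled mating payoff = 1/2·34 + 1/2·30 = 32.
Fit pays no cost for no display, so net payoff = 32.

32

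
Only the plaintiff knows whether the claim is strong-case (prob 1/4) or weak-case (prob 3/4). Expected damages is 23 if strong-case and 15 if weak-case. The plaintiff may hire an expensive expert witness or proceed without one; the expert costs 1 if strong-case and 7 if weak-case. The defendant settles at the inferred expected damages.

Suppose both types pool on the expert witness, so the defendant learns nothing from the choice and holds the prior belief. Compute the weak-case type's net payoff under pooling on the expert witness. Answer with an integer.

Pooled settlement = 1/4·23 + 3/4·15 = 17.
weak-case pays cost 7 for the expert witness, so net payoff = 17 − 7 = 10.

10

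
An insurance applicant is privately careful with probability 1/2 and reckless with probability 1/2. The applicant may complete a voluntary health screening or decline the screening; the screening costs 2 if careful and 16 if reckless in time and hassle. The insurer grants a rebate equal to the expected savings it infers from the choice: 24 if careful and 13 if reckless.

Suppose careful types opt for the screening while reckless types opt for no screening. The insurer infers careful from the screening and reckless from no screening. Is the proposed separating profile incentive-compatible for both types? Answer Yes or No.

Under these beliefs, the screening earns rebate 24 and no screening earns rebate 13.
careful: the screening nets 24 − 2 = 22; no screening nets 13. careful prefers the screening.
reckless: the screening nets 24 − 16 = 8; no screening nets 13. reckless prefers no screening.
Neither type deviates, so the separating profile is an equilibrium.

Yes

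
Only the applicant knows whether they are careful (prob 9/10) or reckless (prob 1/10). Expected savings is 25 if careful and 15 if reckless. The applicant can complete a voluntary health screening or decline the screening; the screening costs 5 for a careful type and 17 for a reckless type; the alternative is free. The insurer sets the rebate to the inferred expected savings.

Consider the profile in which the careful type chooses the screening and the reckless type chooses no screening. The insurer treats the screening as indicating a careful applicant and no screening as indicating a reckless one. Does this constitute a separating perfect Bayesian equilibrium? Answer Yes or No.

Yes

Under these beliefs, the screening earns rebate 25 and no screening earns rebate 15.
careful: the screening nets 25 − 5 = 20; no screening nets 15. careful prefers the screening.
reckless: the screening nets 25 − 17 = 8; no screening nets 15. reckless prefers no screening.
Neither type deviates, so the separating profile is an equilibrium.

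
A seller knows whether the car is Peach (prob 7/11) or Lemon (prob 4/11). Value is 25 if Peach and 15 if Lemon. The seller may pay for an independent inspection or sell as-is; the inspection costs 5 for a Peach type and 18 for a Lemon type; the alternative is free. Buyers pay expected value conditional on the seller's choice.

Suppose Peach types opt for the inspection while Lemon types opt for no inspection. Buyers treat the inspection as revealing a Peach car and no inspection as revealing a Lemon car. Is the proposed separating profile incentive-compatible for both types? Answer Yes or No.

Yes

Under these beliefs, the inspection earns price 25 and no inspection earns price 15.
Peach: the inspection nets 25 − 5 = 20; no inspection nets 15. Peach prefers the inspection.
Lemon: the inspection nets 25 − 18 = 7; no inspection nets 15. Lemon prefers no inspection.
Neither type deviates, so the separating profile is an equilibrium.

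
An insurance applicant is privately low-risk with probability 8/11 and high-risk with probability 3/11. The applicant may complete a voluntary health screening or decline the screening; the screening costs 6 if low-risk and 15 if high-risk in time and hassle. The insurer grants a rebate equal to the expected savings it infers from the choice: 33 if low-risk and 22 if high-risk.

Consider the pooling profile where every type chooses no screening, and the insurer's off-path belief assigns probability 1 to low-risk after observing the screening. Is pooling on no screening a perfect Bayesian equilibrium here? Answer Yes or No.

On path, the insurer holds the prior and pays 8/11·33 + 3/11·22 = 30. Off path (the screening), believing low-risk, it pays 33.
low-risk: no screening nets 30; the screening nets 33 − 6 = 27. low-risk stays.
high-risk: no screening nets 30; the screening nets 33 − 15 = 18. high-risk stays.
No type deviates, so pooling is sustained.

Yes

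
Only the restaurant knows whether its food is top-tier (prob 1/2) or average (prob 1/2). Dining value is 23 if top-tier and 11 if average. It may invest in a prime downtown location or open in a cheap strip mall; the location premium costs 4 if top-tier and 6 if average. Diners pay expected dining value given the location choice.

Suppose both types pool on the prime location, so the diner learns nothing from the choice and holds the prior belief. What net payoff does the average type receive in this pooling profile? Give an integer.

Pooled price premium = 1/2·23 + 1/2·11 = 17.
average pays cost 6 for the prime location, so net payoff = 17 − 6 = 11.

11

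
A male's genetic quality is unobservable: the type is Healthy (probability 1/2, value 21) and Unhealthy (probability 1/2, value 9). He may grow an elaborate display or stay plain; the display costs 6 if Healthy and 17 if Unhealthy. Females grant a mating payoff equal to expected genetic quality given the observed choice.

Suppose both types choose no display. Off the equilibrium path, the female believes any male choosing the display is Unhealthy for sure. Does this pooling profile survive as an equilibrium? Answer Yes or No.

On path, the female holds the prior and pays 1/2·21 + 1/2·9 = 15. Off path (the display), believing Unhealthy, it pays 9.
Healthy: no display nets 15; the display nets 9 − 6 = 3. Healthy stays.
Unhealthy: no display nets 15; the display nets 9 − 17 = -8. Unhealthy stays.
No type deviates, so pooling is sustained.

Yes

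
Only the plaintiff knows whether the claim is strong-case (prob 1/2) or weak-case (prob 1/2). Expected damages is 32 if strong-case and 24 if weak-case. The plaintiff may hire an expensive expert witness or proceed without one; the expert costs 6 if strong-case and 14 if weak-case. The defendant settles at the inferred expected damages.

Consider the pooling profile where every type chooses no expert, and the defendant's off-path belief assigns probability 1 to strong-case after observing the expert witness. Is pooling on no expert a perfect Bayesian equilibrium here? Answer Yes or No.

On path, the defendant holds the prior and pays 1/2·32 + 1/2·24 = 28. Off path (the expert witness), believing strong-case, it pays 32.
strong-case: no expert nets 28; the expert witness nets 32 − 6 = 26. strong-case stays.
weak-case: no expert nets 28; the expert witness nets 32 − 14 = 18. weak-case stays.
No type deviates, so pooling is sustained.

Yes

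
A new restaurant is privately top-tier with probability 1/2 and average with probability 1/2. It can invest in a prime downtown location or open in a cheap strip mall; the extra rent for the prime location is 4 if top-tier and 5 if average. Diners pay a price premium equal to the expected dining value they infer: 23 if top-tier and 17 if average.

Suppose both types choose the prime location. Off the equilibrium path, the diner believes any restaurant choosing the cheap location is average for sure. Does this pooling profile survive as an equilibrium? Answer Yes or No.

On path, the diner holds the prior and pays 1/2·23 + 1/2·17 = 20. Off path (the cheap location), believing average, it pays 17.
top-tier: the prime location nets 20 − 4 = 16; the cheap location nets 17. top-tier would deviate.
average: the prime location nets 20 − 5 = 15; the cheap location nets 17. average would deviate.
A type deviates, so pooling fails.

No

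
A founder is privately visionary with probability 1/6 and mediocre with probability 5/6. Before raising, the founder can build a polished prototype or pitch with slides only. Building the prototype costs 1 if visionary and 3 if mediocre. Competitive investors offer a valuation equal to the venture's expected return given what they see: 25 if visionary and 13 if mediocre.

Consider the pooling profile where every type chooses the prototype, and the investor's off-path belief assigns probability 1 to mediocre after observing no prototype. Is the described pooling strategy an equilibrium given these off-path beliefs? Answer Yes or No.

On path, the investor holds the prior and pays 1/6·25 + 5/6·13 = 15. Off path (no prototype), believing mediocre, it pays 13.
visionary: the prototype nets 15 − 1 = 14; no prototype nets 13. visionary stays.
mediocre: the prototype nets 15 − 3 = 12; no prototype nets 13. mediocre would deviate.
A type deviates, so pooling fails.

No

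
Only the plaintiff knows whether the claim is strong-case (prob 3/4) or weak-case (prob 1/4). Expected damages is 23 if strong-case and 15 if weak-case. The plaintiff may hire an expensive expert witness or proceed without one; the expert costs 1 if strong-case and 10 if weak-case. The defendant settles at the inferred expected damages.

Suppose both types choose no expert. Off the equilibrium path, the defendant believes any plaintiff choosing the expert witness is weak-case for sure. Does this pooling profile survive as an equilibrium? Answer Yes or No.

Yes

On path, the defendant holds the prior and pays 3/4·23 + 1/4·15 = 21. Off path (the expert witness), believing weak-case, it pays 15.
strong-case: no expert nets 21; the expert witness nets 15 − 1 = 14. strong-case stays.
weak-case: no expert nets 21; the expert witness nets 15 − 10 = 5. weak-case stays.
No type deviates, so pooling is sustained.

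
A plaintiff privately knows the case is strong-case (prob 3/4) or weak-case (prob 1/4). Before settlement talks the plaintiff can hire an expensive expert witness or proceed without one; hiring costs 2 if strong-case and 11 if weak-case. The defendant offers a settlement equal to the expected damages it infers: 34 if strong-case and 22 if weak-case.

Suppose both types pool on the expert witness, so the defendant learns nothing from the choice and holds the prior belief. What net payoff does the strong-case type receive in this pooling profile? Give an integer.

Pooled settlement = 3/4·34 + 1/4·22 = 31.
strong-case pays cost 2 for the expert witness, so net payoff = 31 − 2 = 29.

29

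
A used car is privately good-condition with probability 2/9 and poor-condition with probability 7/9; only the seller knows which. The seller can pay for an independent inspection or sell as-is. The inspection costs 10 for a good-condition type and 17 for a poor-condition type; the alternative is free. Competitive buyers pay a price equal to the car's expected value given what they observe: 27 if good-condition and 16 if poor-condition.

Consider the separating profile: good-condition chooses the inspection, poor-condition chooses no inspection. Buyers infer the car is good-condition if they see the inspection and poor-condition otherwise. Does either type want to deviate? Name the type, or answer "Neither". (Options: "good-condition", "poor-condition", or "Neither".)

Neither

The inspection pays 27; no inspection pays 16.
good-condition: assigned the inspection, nets 27 − 10 = 17; deviating to no inspection nets 16.
poor-condition: assigned no inspection, nets 16; deviating to the inspection nets 27 − 17 = 10.
Both types strictly prefer their assigned action; no profitable deviation.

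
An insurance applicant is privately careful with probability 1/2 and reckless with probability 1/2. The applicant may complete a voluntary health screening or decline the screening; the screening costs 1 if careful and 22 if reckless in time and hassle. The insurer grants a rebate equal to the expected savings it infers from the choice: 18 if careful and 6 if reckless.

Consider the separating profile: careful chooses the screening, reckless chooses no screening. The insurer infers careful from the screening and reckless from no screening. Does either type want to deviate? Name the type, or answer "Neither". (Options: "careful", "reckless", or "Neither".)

The screening pays 18; no screening pays 6.
careful: assigned the screening, nets 18 − 1 = 17; deviating to no screening nets 6.
reckless: assigned no screening, nets 6; deviating to the screening nets 18 − 22 = -4.
Both types strictly prefer their assigned action; no profitable deviation.

Neither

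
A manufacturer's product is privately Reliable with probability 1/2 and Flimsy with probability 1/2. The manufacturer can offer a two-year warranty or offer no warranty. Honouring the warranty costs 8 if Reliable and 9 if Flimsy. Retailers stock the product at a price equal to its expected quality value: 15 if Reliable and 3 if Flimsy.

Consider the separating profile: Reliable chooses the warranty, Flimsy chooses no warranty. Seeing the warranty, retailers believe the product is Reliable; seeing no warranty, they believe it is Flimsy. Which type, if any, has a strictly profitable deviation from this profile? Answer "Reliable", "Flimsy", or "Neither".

Flimsy

The warranty pays 15; no warranty pays 3.
Reliable: assigned the warranty, nets 15 − 8 = 7; deviating to no warranty nets 3.
Flimsy: assigned no warranty, nets 3; deviating to the warranty nets 15 − 9 = 6.
The Flimsy type gains 3 by deviating.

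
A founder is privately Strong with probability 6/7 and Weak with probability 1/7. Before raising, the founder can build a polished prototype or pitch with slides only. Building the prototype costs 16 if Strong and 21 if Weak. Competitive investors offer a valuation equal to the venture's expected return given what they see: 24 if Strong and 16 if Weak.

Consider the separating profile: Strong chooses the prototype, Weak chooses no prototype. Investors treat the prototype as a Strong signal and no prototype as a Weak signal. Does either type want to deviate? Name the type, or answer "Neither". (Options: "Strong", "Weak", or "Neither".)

The prototype pays 24; no prototype pays 16.
Strong: assigned the prototype, nets 24 − 16 = 8; deviating to no prototype nets 16.
Weak: assigned no prototype, nets 16; deviating to the prototype nets 24 − 21 = 3.
The Strong type gains 8 by deviating.

Strong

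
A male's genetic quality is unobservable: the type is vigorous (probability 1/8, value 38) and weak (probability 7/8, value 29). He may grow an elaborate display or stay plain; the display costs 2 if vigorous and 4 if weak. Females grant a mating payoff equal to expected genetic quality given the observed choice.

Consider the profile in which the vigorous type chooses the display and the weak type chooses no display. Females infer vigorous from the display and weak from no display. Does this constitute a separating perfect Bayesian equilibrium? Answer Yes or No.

Under these beliefs, the display earns mating payoff 38 and no display earns mating payoff 29.
vigorous: the display nets 38 − 2 = 36; no display nets 29. vigorous prefers the display.
weak: the display nets 38 − 4 = 34; no display nets 29. weak would deviate to the display.
weak has a profitable deviation, so the profile is not an equilibrium.

No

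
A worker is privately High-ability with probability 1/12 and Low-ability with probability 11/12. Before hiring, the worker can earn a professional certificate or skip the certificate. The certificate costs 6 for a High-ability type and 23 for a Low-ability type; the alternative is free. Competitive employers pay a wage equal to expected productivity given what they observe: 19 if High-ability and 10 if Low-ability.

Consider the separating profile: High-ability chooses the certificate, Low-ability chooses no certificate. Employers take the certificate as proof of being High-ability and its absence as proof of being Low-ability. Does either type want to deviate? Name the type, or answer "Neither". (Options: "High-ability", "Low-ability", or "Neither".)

Neither

The certificate pays 19; no certificate pays 10.
High-ability: assigned the certificate, nets 19 − 6 = 13; deviating to no certificate nets 10.
Low-ability: assigned no certificate, nets 10; deviating to the certificate nets 19 − 23 = -4.
Both types strictly prefer their assigned action; no profitable deviation.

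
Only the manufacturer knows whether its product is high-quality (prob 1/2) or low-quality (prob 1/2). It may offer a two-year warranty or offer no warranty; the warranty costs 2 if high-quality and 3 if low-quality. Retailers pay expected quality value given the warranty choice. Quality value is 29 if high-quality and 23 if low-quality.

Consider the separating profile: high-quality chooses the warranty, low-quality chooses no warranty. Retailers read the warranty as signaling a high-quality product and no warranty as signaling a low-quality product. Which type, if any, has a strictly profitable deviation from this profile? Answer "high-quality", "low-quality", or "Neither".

The warranty pays 29; no warranty pays 23.
high-quality: assigned the warranty, nets 29 − 2 = 27; deviating to no warranty nets 23.
low-quality: assigned no warranty, nets 23; deviating to the warranty nets 29 − 3 = 26.
The low-quality type gains 3 by deviating.

low-quality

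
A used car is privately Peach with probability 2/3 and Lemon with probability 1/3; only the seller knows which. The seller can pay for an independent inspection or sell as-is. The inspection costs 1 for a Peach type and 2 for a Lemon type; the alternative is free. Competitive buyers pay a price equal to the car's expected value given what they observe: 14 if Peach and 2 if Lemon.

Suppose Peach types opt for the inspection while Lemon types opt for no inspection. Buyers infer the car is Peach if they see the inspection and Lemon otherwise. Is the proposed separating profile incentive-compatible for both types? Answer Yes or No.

No

Under these beliefs, the inspection earns price 14 and no inspection earns price 2.
Peach: the inspection nets 14 − 1 = 13; no inspection nets 2. Peach prefers the inspection.
Lemon: the inspection nets 14 − 2 = 12; no inspection nets 2. Lemon would deviate to the inspection.
Lemon has a profitable deviation, so the profile is not an equilibrium.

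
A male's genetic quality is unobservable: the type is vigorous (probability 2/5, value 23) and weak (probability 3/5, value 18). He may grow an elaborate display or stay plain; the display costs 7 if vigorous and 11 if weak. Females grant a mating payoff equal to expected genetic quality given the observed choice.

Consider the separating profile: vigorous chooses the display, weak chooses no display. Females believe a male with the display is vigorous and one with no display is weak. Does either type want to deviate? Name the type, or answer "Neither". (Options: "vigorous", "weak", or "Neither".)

The display pays 23; no display pays 18.
vigorous: assigned the display, nets 23 − 7 = 16; deviating to no display nets 18.
weak: assigned no display, nets 18; deviating to the display nets 23 − 11 = 12.
The vigorous type gains 2 by deviating.

vigorous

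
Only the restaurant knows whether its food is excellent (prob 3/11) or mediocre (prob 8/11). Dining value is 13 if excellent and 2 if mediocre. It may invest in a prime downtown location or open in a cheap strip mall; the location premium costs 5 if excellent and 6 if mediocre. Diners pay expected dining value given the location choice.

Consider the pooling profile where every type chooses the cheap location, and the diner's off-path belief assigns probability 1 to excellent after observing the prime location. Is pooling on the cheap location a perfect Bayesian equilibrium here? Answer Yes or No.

On path, the diner holds the prior and pays 3/11·13 + 8/11·2 = 5. Off path (the prime location), believing excellent, it pays 13.
excellent: the cheap location nets 5; the prime location nets 13 − 5 = 8. excellent would deviate.
mediocre: the cheap location nets 5; the prime location nets 13 − 6 = 7. mediocre would deviate.
A type deviates, so pooling fails.

No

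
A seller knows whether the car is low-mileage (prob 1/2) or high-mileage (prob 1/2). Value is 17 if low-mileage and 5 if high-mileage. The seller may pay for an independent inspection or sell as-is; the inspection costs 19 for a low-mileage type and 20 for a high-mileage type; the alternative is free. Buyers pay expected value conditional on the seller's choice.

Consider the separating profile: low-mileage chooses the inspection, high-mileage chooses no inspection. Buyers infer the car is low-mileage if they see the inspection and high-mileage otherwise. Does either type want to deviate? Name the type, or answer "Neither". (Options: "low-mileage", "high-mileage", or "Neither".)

low-mileage

The inspection pays 17; no inspection pays 5.
low-mileage: assigned the inspection, nets 17 − 19 = -2; deviating to no inspection nets 5.
high-mileage: assigned no inspection, nets 5; deviating to the inspection nets 17 − 20 = -3.
The low-mileage type gains 7 by deviating.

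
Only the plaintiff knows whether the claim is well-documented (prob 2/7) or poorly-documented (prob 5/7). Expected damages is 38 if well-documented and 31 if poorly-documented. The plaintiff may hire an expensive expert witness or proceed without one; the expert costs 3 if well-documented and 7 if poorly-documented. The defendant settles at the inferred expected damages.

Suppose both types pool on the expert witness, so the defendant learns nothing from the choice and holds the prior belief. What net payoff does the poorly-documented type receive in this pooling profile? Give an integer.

26

Pooled settlement = 2/7·38 + 5/7·31 = 33.
poorly-documented pays cost 7 for the expert witness, so net payoff = 33 − 7 = 26.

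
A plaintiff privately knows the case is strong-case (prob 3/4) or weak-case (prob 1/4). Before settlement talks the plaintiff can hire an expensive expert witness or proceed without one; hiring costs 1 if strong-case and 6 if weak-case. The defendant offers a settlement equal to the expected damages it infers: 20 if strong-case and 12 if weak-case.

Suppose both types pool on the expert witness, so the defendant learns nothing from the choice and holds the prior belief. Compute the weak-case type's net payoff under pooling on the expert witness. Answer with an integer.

12

Pooled settlement = 3/4·20 + 1/4·12 = 18.
weak-case pays cost 6 for the expert witness, so net payoff = 18 − 6 = 12.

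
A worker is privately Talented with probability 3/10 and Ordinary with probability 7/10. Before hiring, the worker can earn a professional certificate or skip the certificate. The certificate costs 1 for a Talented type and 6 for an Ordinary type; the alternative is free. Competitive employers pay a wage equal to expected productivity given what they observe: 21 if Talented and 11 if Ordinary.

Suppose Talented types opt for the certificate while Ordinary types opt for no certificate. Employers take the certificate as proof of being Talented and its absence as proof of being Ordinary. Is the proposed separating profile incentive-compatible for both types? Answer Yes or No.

Under these beliefs, the certificate earns wage 21 and no certificate earns wage 11.
Talented: the certificate nets 21 − 1 = 20; no certificate nets 11. Talented prefers the certificate.
Ordinary: the certificate nets 21 − 6 = 15; no certificate nets 11. Ordinary would deviate to the certificate.
Ordinary has a profitable deviation, so the profile is not an equilibrium.

No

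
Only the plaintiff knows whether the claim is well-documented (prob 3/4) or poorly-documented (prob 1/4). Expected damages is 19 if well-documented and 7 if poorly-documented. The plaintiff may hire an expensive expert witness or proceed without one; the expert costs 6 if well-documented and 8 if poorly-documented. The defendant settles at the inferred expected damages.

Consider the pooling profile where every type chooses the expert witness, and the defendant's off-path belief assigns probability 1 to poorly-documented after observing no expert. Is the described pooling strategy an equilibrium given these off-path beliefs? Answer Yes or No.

Yes

On path, the defendant holds the prior and pays 3/4·19 + 1/4·7 = 16. Off path (no expert), believing poorly-documented, it pays 7.
well-documented: the expert witness nets 16 − 6 = 10; no expert nets 7. well-documented stays.
poorly-documented: the expert witness nets 16 − 8 = 8; no expert nets 7. poorly-documented stays.
No type deviates, so pooling is sustained.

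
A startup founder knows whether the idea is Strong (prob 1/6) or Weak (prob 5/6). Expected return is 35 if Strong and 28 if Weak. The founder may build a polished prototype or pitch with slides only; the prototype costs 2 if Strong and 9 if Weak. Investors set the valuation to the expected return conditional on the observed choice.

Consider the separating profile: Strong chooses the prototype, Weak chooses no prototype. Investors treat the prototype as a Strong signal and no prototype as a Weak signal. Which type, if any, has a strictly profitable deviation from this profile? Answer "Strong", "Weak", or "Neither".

Neither

The prototype pays 35; no prototype pays 28.
Strong: assigned the prototype, nets 35 − 2 = 33; deviating to no prototype nets 28.
Weak: assigned no prototype, nets 28; deviating to the prototype nets 35 − 9 = 26.
Both types strictly prefer their assigned action; no profitable deviation.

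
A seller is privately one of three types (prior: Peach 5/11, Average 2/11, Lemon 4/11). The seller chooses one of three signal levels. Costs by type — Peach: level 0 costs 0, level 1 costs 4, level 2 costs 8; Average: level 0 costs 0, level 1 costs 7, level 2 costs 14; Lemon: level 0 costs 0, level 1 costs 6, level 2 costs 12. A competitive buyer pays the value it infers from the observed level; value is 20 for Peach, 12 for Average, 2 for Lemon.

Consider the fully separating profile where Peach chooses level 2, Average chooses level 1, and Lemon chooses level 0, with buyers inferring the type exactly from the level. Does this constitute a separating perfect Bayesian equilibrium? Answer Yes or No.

Separating prices: level 2 → 20, level 1 → 12, level 0 → 2.
Peach (assigned level 2): level 0: 2 − 0 = 2; level 1: 12 − 4 = 8; level 2: 20 − 8 = 12. Peach stays.
Average (assigned level 1): level 0: 2 − 0 = 2; level 1: 12 − 7 = 5; level 2: 20 − 14 = 6. Average prefers level 2.
Lemon (assigned level 0): level 0: 2 − 0 = 2; level 1: 12 − 6 = 6; level 2: 20 − 12 = 8. Lemon prefers level 2.
At least one type deviates; the separating profile fails.

No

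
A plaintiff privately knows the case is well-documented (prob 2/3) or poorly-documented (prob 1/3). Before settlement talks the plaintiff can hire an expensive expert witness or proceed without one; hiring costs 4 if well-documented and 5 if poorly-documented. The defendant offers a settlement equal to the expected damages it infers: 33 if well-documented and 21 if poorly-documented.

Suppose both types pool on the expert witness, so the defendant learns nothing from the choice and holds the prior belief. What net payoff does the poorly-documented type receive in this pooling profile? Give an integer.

24

Pooled settlement = 2/3·33 + 1/3·21 = 29.
poorly-documented pays cost 5 for the expert witness, so net payoff = 29 − 5 = 24.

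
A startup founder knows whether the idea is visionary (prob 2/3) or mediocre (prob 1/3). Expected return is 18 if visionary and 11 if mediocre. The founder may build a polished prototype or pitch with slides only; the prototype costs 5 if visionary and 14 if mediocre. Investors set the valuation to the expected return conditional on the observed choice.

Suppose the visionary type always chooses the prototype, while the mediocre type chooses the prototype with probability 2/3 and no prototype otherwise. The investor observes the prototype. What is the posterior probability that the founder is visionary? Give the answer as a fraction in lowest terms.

P(the prototype) = (2/3)·1 + (1/3)·(2/3) = 8/9.
By Bayes' rule, P(visionary | the prototype) = (2/3) / (8/9) = 3/4.

3/4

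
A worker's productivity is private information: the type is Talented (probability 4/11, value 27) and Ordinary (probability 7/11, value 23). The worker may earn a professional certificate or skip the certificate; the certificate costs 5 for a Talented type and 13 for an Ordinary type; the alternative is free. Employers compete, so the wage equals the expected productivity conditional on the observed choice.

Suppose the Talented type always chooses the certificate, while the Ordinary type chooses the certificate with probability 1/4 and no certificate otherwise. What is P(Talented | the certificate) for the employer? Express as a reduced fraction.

16/23

P(the certificate) = (4/11)·1 + (7/11)·(1/4) = 23/44.
By Bayes' rule, P(Talented | the certificate) = (4/11) / (23/44) = 16/23.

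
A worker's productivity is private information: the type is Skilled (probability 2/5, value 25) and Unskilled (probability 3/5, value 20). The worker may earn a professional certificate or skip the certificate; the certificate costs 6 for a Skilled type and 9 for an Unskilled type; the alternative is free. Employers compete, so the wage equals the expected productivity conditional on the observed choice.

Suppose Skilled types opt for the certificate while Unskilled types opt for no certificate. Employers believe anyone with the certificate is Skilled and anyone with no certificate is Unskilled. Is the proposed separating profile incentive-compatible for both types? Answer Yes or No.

No

Under these beliefs, the certificate earns wage 25 and no certificate earns wage 20.
Skilled: the certificate nets 25 − 6 = 19; no certificate nets 20. Skilled would deviate to no certificate.
Unskilled: the certificate nets 25 − 9 = 16; no certificate nets 20. Unskilled prefers no certificate.
Skilled has a profitable deviation, so the profile is not an equilibrium.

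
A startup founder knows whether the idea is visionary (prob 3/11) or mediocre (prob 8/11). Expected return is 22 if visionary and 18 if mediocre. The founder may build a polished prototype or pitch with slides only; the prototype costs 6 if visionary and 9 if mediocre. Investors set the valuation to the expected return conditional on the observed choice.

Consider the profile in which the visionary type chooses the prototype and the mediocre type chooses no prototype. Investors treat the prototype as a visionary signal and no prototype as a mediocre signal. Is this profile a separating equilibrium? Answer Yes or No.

Under these beliefs, the prototype earns valuation 22 and no prototype earns valuation 18.
visionary: the prototype nets 22 − 6 = 16; no prototype nets 18. visionary would deviate to no prototype.
mediocre: the prototype nets 22 − 9 = 13; no prototype nets 18. mediocre prefers no prototype.
visionary has a profitable deviation, so the profile is not an equilibrium.

No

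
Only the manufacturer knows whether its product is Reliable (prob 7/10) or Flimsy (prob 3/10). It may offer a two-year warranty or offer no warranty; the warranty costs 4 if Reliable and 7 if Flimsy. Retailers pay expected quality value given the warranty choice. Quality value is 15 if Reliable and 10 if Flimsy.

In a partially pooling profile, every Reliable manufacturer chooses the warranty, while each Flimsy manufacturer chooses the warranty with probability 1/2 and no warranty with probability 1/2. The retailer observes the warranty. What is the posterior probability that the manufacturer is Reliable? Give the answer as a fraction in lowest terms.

P(the warranty) = (7/10)·1 + (3/10)·(1/2) = 17/20.
By Bayes' rule, P(Reliable | the warranty) = (7/10) / (17/20) = 14/17.

14/17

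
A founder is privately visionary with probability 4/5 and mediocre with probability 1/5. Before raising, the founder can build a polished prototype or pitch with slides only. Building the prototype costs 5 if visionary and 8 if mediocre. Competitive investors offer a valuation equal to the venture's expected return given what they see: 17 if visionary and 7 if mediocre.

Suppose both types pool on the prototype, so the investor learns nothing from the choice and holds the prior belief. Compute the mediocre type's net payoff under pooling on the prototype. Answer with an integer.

7

Pooled valuation = 4/5·17 + 1/5·7 = 15.
mediocre pays cost 8 for the prototype, so net payoff = 15 − 8 = 7.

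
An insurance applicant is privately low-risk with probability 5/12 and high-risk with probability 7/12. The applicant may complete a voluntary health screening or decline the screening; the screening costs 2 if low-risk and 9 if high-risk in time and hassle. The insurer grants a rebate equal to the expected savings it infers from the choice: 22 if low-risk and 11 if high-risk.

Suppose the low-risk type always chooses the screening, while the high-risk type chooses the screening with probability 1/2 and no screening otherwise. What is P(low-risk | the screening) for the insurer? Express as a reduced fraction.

10/17

P(the screening) = (5/12)·1 + (7/12)·(1/2) = 17/24.
By Bayes' rule, P(low-risk | the screening) = (5/12) / (17/24) = 10/17.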